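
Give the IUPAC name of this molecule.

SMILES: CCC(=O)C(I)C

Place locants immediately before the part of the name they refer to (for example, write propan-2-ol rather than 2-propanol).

The longest chain bearing the carbonyl is 5 carbons long (pentane).
A ketone (C=O on an internal carbon) is the principal characteristic group, giving the suffix -one.
The numbering direction is chosen so that the substituent locant set {2} is lower than {4} at the first point of difference.
That gives the carbonyl at C-3; an iodo group at C-2.
Assembling the pieces gives 2-iodopentan-3-one.

2-iodopentan-3-one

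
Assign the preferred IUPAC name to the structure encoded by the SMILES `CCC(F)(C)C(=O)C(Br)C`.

The longest chain bearing the carbonyl is 6 carbons long (hexane).
The highest-priority functional group is a ketone (C=O on an internal carbon), so the name ends in -one.
The numbering direction is chosen so that numbering from this end puts the carbonyl group at C-3 rather than C-4.
With this numbering: the carbonyl at C-3; a bromo group at C-2; a fluoro group at C-4; a methyl group at C-4.
Prefixes are listed alphabetically: bromo, fluoro, methyl.
Assembling the pieces gives 2-bromo-4-fluoro-4-methylhexan-3-one.

2-bromo-4-fluoro-4-methylhexan-3-one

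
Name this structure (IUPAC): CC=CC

Counting along the main chain through the multiple bond gives 4 carbons: the parent is butane.
A C=C double bond in the chain gives the infix -ene-.
Numbering from either end gives identical locants here.
With this numbering: the double bond between C-2 and C-3.
Assembling the pieces gives but-2-ene.

but-2-ene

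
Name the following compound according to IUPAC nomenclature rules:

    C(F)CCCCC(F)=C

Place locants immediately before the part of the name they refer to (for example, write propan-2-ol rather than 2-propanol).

The longest carbon chain that includes the multiple bond has 7 carbons, so the parent hydride is heptane.
There is one C=C double bond, indicated by the ending -ene.
Choose the numbering such that numbering from this end puts the double bond at C-1 rather than C-6.
That gives the double bond between C-1 and C-2; fluoro groups at C-2 and C-7.
The name is 2,7-difluorohept-1-ene.

2,7-difluorohept-1-ene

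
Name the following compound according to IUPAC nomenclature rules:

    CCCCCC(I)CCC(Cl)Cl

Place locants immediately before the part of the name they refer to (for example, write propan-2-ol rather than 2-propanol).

1,1-dichloro-4-iodononane

The longest continuous carbon chain has 9 atoms, so the parent hydride is nonane.
Number the chain so that the substituent locant set {1,1,4} is lower than {6,9,9} at the first point of difference.
That gives two chloro groups at C-1; an iodo group at C-4.
Prefixes are listed alphabetically: chloro, iodo.
Assembling the pieces gives 1,1-dichloro-4-iodononane.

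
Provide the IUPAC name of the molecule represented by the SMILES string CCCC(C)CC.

The parent chain contains 6 carbons (hexane).
Number the chain so that the substituent locant set {3} is lower than {4} at the first point of difference.
That gives a methyl group at C-3.
Assembling the pieces gives 3-methylhexane.

3-methylhexane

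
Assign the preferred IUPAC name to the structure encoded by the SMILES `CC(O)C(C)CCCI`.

The longest carbon chain that includes the –OH group has 6 carbons, so the parent hydride is hexane.
An alcohol (–OH) is the principal characteristic group, giving the suffix -ol.
Number the chain so that numbering from this end puts the hydroxyl group at C-2 rather than C-5.
With this numbering: the hydroxyl at C-2; an iodo group at C-6; a methyl group at C-3.
Prefixes are listed alphabetically: iodo, methyl.
Putting it together: 6-iodo-3-methylhexan-2-ol.

6-iodo-3-methylhexan-2-ol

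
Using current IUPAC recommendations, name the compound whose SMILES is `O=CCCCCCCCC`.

Counting along the main chain through the –CHO group gives 9 carbons: the parent is nonane.
The principal characteristic group is an aldehyde (terminal –CHO), named with the suffix -al.
Choose the numbering such that the aldehyde carbon is C-1 by definition.
Assembling the pieces gives nonanal.

nonanal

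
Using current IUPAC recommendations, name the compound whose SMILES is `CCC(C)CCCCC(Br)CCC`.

The longest continuous carbon chain has 11 atoms, so the parent hydride is undecane.
Choose the numbering such that the substituent locant set {3,8} is lower than {4,9} at the first point of difference.
This places a bromo group at C-8; a methyl group at C-3.
The substituents are ordered alphabetically, ignoring any di-/tri- multipliers.
The name is 8-bromo-3-methylundecane.

8-bromo-3-methylundecane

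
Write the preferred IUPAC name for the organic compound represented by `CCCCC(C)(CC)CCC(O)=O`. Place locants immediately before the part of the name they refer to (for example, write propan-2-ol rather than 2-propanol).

4-ethyl-4-methyloctanoic acid

The longest chain bearing the –COOH group is 8 carbons long (octane).
A carboxylic acid (terminal –COOH) is the principal characteristic group, giving the suffix -oic acid.
Number the chain so that the carboxylic acid carbon is C-1 by definition.
With this numbering: an ethyl group at C-4; a methyl group at C-4.
Prefixes are listed alphabetically: ethyl, methyl.
Putting it together: 4-ethyl-4-methyloctanoic acid.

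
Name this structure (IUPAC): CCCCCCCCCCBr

The longest continuous carbon chain has 10 atoms, so the parent hydride is decane.
Number the chain so that the substituent locant set {1} is lower than {10} at the first point of difference.
This places a bromo group at C-1.
Putting it together: 1-bromodecane.

1-bromodecane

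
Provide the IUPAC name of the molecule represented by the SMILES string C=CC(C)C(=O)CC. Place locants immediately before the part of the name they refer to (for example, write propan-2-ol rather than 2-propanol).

Counting along the main chain through the carbonyl and the multiple bond gives 6 carbons: the parent is hexane.
The highest-priority functional group is a ketone (C=O on an internal carbon), so the name ends in -one.
A C=C double bond in the chain gives the infix -ene-.
Choose the numbering such that numbering from this end puts the carbonyl group at C-3 rather than C-4.
That gives the carbonyl at C-3; the double bond between C-5 and C-6; a methyl group at C-4.
Assembling the pieces gives 4-methylhex-5-en-3-one.

4-methylhex-5-en-3-one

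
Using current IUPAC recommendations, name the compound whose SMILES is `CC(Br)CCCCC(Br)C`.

The longest carbon chain is 8 atoms: the parent is octane.
Numbering from either end gives identical locants here.
With this numbering: bromo groups at C-2 and C-7.
Putting it together: 2,7-dibromooctane.

2,7-dibromooctane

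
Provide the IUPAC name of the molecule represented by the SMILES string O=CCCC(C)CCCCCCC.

4-methylundecanal

Counting along the main chain through the –CHO group gives 11 carbons: the parent is undecane.
The highest-priority functional group is an aldehyde (terminal –CHO), so the name ends in -al.
Number the chain so that the aldehyde carbon is C-1 by definition.
This places a methyl group at C-4.
Assembling the pieces gives 4-methylundecanal.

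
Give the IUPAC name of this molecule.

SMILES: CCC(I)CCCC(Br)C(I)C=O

3-bromo-2,7-diiodononanal

The longest chain bearing the –CHO group is 9 carbons long (nonane).
The highest-priority functional group is an aldehyde (terminal –CHO), so the name ends in -al.
Choose the numbering such that the aldehyde carbon is C-1 by definition.
With this numbering: a bromo group at C-3; iodo groups at C-2 and C-7.
The substituents are ordered alphabetically, ignoring any di-/tri- multipliers.
Assembling the pieces gives 3-bromo-2,7-diiodononanal.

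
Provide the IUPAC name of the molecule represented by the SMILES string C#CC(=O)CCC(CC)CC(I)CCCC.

6-ethyl-8-iodododec-1-yn-3-one

The longest chain bearing the carbonyl and the multiple bond is 12 carbons long (dodecane).
The principal characteristic group is a ketone (C=O on an internal carbon), named with the suffix -one.
The chain contains a C≡C triple bond, so the unsaturation ending is -yne.
Number the chain so that numbering from this end puts the carbonyl group at C-3 rather than C-10.
That gives the carbonyl at C-3; the triple bond between C-1 and C-2; an ethyl group at C-6; an iodo group at C-8.
Prefixes are listed alphabetically: ethyl, iodo.
Assembling the pieces gives 6-ethyl-8-iodododec-1-yn-3-one.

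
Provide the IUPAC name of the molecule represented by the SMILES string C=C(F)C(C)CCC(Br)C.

The longest chain bearing the multiple bond is 7 carbons long (heptane).
The chain contains a C=C double bond, so the unsaturation ending is -ene.
The numbering direction is chosen so that numbering from this end puts the double bond at C-1 rather than C-6.
That gives the double bond between C-1 and C-2; a bromo group at C-6; a fluoro group at C-2; a methyl group at C-3.
Substituent prefixes are cited in alphabetical order (multiplying prefixes like di-/tri- are ignored for ordering).
Assembling the pieces gives 6-bromo-2-fluoro-3-methylhept-1-ene.

6-bromo-2-fluoro-3-methylhept-1-ene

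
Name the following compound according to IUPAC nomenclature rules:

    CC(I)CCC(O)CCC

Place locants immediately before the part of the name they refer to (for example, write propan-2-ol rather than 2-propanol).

7-iodooctan-4-ol

The longest chain bearing the –OH group is 8 carbons long (octane).
The principal characteristic group is an alcohol (–OH), named with the suffix -ol.
Number the chain so that numbering from this end puts the hydroxyl group at C-4 rather than C-5.
That gives the hydroxyl at C-4; an iodo group at C-7.
Assembling the pieces gives 7-iodooctan-4-ol.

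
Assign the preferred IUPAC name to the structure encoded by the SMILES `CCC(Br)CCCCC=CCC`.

The longest chain bearing the multiple bond is 11 carbons long (undecane).
A C=C double bond in the chain gives the infix -ene-.
The numbering direction is chosen so that numbering from this end puts the double bond at C-3 rather than C-8.
That gives the double bond between C-3 and C-4; a bromo group at C-9.
Assembling the pieces gives 9-bromoundec-3-ene.

9-bromoundec-3-ene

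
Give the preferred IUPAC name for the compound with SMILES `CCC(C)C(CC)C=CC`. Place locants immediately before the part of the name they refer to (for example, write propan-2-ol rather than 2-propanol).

The longest carbon chain that includes the multiple bond has 7 carbons, so the parent hydride is heptane.
There is one C=C double bond, indicated by the ending -ene.
Choose the numbering such that numbering from this end puts the double bond at C-2 rather than C-5.
With this numbering: the double bond between C-2 and C-3; an ethyl group at C-4; a methyl group at C-5.
The substituents are ordered alphabetically, ignoring any di-/tri- multipliers.
The name is 4-ethyl-5-methylhept-2-ene.

4-ethyl-5-methylhept-2-ene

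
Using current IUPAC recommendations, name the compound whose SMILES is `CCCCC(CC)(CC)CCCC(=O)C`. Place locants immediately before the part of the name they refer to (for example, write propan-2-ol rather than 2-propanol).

6,6-diethyldecan-2-one

The longest chain bearing the carbonyl is 10 carbons long (decane).
The highest-priority functional group is a ketone (C=O on an internal carbon), so the name ends in -one.
The numbering direction is chosen so that numbering from this end puts the carbonyl group at C-2 rather than C-9.
That gives the carbonyl at C-2; two ethyl groups at C-6.
The name is 6,6-diethyldecan-2-one.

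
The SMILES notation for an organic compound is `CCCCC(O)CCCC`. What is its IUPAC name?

The longest carbon chain that includes the –OH group has 9 carbons, so the parent hydride is nonane.
The principal characteristic group is an alcohol (–OH), named with the suffix -ol.
The molecule is symmetric, so either numbering direction gives the same locants.
This places the hydroxyl at C-5.
Assembling the pieces gives nonan-5-ol.

nonan-5-ol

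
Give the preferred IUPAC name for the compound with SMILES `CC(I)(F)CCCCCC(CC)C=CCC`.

5-ethyl-11-fluoro-11-iodododec-3-ene

The longest carbon chain that includes the multiple bond has 12 carbons, so the parent hydride is dodecane.
The chain contains a C=C double bond, so the unsaturation ending is -ene.
Choose the numbering such that numbering from this end puts the double bond at C-3 rather than C-9.
With this numbering: the double bond between C-3 and C-4; an ethyl group at C-5; a fluoro group at C-11; an iodo group at C-11.
Prefixes are listed alphabetically: ethyl, fluoro, iodo.
Putting it together: 5-ethyl-11-fluoro-11-iodododec-3-ene.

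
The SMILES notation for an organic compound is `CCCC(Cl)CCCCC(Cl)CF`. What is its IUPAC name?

2,7-dichloro-1-fluorodecane

The parent chain contains 10 carbons (decane).
Choose the numbering such that the substituent locant set {1,2,7} is lower than {4,9,10} at the first point of difference.
That gives chloro groups at C-2 and C-7; a fluoro group at C-1.
Substituent prefixes are cited in alphabetical order (multiplying prefixes like di-/tri- are ignored for ordering).
The name is 2,7-dichloro-1-fluorodecane.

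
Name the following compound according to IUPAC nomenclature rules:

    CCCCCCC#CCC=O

dec-3-ynal

The longest chain bearing the –CHO group and the multiple bond is 10 carbons long (decane).
An aldehyde (terminal –CHO) is the principal characteristic group, giving the suffix -al.
The chain contains a C≡C triple bond, so the unsaturation ending is -yne.
Number the chain so that the aldehyde carbon is C-1 by definition.
With this numbering: the triple bond between C-3 and C-4.
Assembling the pieces gives dec-3-ynal.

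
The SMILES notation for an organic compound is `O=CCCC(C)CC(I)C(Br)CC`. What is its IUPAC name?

The longest carbon chain that includes the –CHO group has 9 carbons, so the parent hydride is nonane.
The principal characteristic group is an aldehyde (terminal –CHO), named with the suffix -al.
The numbering direction is chosen so that the aldehyde carbon is C-1 by definition.
This places a bromo group at C-7; an iodo group at C-6; a methyl group at C-4.
The substituents are ordered alphabetically, ignoring any di-/tri- multipliers.
Putting it together: 7-bromo-6-iodo-4-methylnonanal.

7-bromo-6-iodo-4-methylnonanal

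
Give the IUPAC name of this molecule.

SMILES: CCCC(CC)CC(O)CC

The longest chain bearing the –OH group is 8 carbons long (octane).
The highest-priority functional group is an alcohol (–OH), so the name ends in -ol.
The numbering direction is chosen so that numbering from this end puts the hydroxyl group at C-3 rather than C-6.
This places the hydroxyl at C-3; an ethyl group at C-5.
Assembling the pieces gives 5-ethyloctan-3-ol.

5-ethyloctan-3-ol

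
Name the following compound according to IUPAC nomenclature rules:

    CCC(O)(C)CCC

3-methylhexan-3-ol

The longest chain bearing the –OH group is 6 carbons long (hexane).
The principal characteristic group is an alcohol (–OH), named with the suffix -ol.
Choose the numbering such that numbering from this end puts the hydroxyl group at C-3 rather than C-4.
With this numbering: the hydroxyl at C-3; a methyl group at C-3.
The name is 3-methylhexan-3-ol.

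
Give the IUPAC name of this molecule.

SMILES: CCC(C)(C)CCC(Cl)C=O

2-chloro-5,5-dimethylheptanal

Counting along the main chain through the –CHO group gives 7 carbons: the parent is heptane.
An aldehyde (terminal –CHO) is the principal characteristic group, giving the suffix -al.
The numbering direction is chosen so that the aldehyde carbon is C-1 by definition.
With this numbering: a chloro group at C-2; two methyl groups at C-5.
The substituents are ordered alphabetically, ignoring any di-/tri- multipliers.
Putting it together: 2-chloro-5,5-dimethylheptanal.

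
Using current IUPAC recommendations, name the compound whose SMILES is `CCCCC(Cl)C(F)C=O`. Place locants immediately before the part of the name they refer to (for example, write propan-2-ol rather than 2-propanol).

3-chloro-2-fluoroheptanal

Counting along the main chain through the –CHO group gives 7 carbons: the parent is heptane.
An aldehyde (terminal –CHO) is the principal characteristic group, giving the suffix -al.
The numbering direction is chosen so that the aldehyde carbon is C-1 by definition.
This places a chloro group at C-3; a fluoro group at C-2.
The substituents are ordered alphabetically, ignoring any di-/tri- multipliers.
The name is 3-chloro-2-fluoroheptanal.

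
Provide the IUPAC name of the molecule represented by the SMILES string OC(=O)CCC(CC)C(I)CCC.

The longest chain bearing the –COOH group is 8 carbons long (octane).
A carboxylic acid (terminal –COOH) is the principal characteristic group, giving the suffix -oic acid.
The numbering direction is chosen so that the carboxylic acid carbon is C-1 by definition.
That gives an ethyl group at C-4; an iodo group at C-5.
The substituents are ordered alphabetically, ignoring any di-/tri- multipliers.
Putting it together: 4-ethyl-5-iodooctanoic acid.

4-ethyl-5-iodooctanoic acid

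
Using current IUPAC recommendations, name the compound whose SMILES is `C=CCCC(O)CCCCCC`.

undec-1-en-5-ol

The longest carbon chain that includes the –OH group and the multiple bond has 11 carbons, so the parent hydride is undecane.
An alcohol (–OH) is the principal characteristic group, giving the suffix -ol.
A C=C double bond in the chain gives the infix -ene-.
Choose the numbering such that numbering from this end puts the hydroxyl group at C-5 rather than C-7.
That gives the hydroxyl at C-5; the double bond between C-1 and C-2.
The name is undec-1-en-5-ol.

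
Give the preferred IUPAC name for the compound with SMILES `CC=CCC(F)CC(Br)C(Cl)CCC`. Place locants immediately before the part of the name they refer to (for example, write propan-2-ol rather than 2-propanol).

7-bromo-8-chloro-5-fluoroundec-2-ene

Counting along the main chain through the multiple bond gives 11 carbons: the parent is undecane.
A C=C double bond in the chain gives the infix -ene-.
The numbering direction is chosen so that numbering from this end puts the double bond at C-2 rather than C-9.
This places the double bond between C-2 and C-3; a bromo group at C-7; a chloro group at C-8; a fluoro group at C-5.
The substituents are ordered alphabetically, ignoring any di-/tri- multipliers.
Putting it together: 7-bromo-8-chloro-5-fluoroundec-2-ene.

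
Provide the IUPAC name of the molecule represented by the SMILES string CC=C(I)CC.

3-iodopent-2-ene

Counting along the main chain through the multiple bond gives 5 carbons: the parent is pentane.
There is one C=C double bond, indicated by the ending -ene.
Number the chain so that numbering from this end puts the double bond at C-2 rather than C-3.
That gives the double bond between C-2 and C-3; an iodo group at C-3.
Assembling the pieces gives 3-iodopent-2-ene.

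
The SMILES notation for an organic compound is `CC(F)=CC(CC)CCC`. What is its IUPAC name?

4-ethyl-2-fluorohept-2-ene

Counting along the main chain through the multiple bond gives 7 carbons: the parent is heptane.
A C=C double bond in the chain gives the infix -ene-.
The numbering direction is chosen so that numbering from this end puts the double bond at C-2 rather than C-5.
This places the double bond between C-2 and C-3; an ethyl group at C-4; a fluoro group at C-2.
Prefixes are listed alphabetically: ethyl, fluoro.
Putting it together: 4-ethyl-2-fluorohept-2-ene.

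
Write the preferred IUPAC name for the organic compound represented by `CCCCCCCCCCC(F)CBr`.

1-bromo-2-fluorododecane

The longest carbon chain is 12 atoms: the parent is dodecane.
The numbering direction is chosen so that the substituent locant set {1,2} is lower than {11,12} at the first point of difference.
This places a bromo group at C-1; a fluoro group at C-2.
Substituent prefixes are cited in alphabetical order (multiplying prefixes like di-/tri- are ignored for ordering).
Assembling the pieces gives 1-bromo-2-fluorododecane.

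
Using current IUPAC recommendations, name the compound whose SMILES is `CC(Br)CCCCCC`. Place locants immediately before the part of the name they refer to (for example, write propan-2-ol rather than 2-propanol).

2-bromooctane

The longest carbon chain is 8 atoms: the parent is octane.
Choose the numbering such that the substituent locant set {2} is lower than {7} at the first point of difference.
With this numbering: a bromo group at C-2.
Assembling the pieces gives 2-bromooctane.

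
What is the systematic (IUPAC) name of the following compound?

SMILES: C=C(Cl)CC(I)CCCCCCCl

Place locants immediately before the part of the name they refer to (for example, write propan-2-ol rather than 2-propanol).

The longest carbon chain that includes the multiple bond has 10 carbons, so the parent hydride is decane.
A C=C double bond in the chain gives the infix -ene-.
Number the chain so that numbering from this end puts the double bond at C-1 rather than C-9.
With this numbering: the double bond between C-1 and C-2; chloro groups at C-2 and C-10; an iodo group at C-4.
Substituent prefixes are cited in alphabetical order (multiplying prefixes like di-/tri- are ignored for ordering).
Putting it together: 2,10-dichloro-4-iododec-1-ene.

2,10-dichloro-4-iododec-1-ene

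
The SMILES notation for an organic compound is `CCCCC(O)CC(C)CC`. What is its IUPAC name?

The longest carbon chain that includes the –OH group has 9 carbons, so the parent hydride is nonane.
An alcohol (–OH) is the principal characteristic group, giving the suffix -ol.
Number the chain so that the substituent locant set {3} is lower than {7} at the first point of difference.
With this numbering: the hydroxyl at C-5; a methyl group at C-3.
The name is 3-methylnonan-5-ol.

3-methylnonan-5-ol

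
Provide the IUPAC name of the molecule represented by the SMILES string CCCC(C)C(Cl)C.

The longest carbon chain is 6 atoms: the parent is hexane.
The numbering direction is chosen so that the substituent locant set {2,3} is lower than {4,5} at the first point of difference.
That gives a chloro group at C-2; a methyl group at C-3.
The substituents are ordered alphabetically, ignoring any di-/tri- multipliers.
Putting it together: 2-chloro-3-methylhexane.

2-chloro-3-methylhexane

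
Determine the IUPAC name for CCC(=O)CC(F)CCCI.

5-fluoro-8-iodooctan-3-one

The longest carbon chain that includes the carbonyl has 8 carbons, so the parent hydride is octane.
A ketone (C=O on an internal carbon) is the principal characteristic group, giving the suffix -one.
Number the chain so that numbering from this end puts the carbonyl group at C-3 rather than C-6.
That gives the carbonyl at C-3; a fluoro group at C-5; an iodo group at C-8.
Prefixes are listed alphabetically: fluoro, iodo.
Assembling the pieces gives 5-fluoro-8-iodooctan-3-one.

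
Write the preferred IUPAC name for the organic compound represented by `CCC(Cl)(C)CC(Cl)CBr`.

1-bromo-2,4-dichloro-4-methylhexane

The longest continuous carbon chain has 6 atoms, so the parent hydride is hexane.
Number the chain so that the substituent locant set {1,2,4,4} is lower than {3,3,5,6} at the first point of difference.
That gives a bromo group at C-1; chloro groups at C-2 and C-4; a methyl group at C-4.
Substituent prefixes are cited in alphabetical order (multiplying prefixes like di-/tri- are ignored for ordering).
Assembling the pieces gives 1-bromo-2,4-dichloro-4-methylhexane.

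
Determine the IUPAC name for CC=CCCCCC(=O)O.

oct-6-enoic acid

The longest chain bearing the –COOH group and the multiple bond is 8 carbons long (octane).
A carboxylic acid (terminal –COOH) is the principal characteristic group, giving the suffix -oic acid.
There is one C=C double bond, indicated by the ending -ene.
Choose the numbering such that the carboxylic acid carbon is C-1 by definition.
This places the double bond between C-6 and C-7.
Putting it together: oct-6-enoic acid.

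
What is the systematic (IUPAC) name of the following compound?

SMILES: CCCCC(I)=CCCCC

5-iododec-5-ene

Counting along the main chain through the multiple bond gives 10 carbons: the parent is decane.
A C=C double bond in the chain gives the infix -ene-.
Choose the numbering such that the substituent locant set {5} is lower than {6} at the first point of difference.
With this numbering: the double bond between C-5 and C-6; an iodo group at C-5.
Assembling the pieces gives 5-iododec-5-ene.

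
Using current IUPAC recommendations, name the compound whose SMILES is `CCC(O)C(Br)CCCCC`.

Counting along the main chain through the –OH group gives 9 carbons: the parent is nonane.
An alcohol (–OH) is the principal characteristic group, giving the suffix -ol.
Choose the numbering such that numbering from this end puts the hydroxyl group at C-3 rather than C-7.
This places the hydroxyl at C-3; a bromo group at C-4.
Assembling the pieces gives 4-bromononan-3-ol.

4-bromononan-3-ol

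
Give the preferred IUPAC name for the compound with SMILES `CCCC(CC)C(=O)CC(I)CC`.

Counting along the main chain through the carbonyl gives 9 carbons: the parent is nonane.
The principal characteristic group is a ketone (C=O on an internal carbon), named with the suffix -one.
Choose the numbering such that the substituent locant set {3,6} is lower than {4,7} at the first point of difference.
With this numbering: the carbonyl at C-5; an ethyl group at C-6; an iodo group at C-3.
Substituent prefixes are cited in alphabetical order (multiplying prefixes like di-/tri- are ignored for ordering).
Assembling the pieces gives 6-ethyl-3-iodononan-5-one.

6-ethyl-3-iodononan-5-one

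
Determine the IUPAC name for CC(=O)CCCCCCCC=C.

undec-10-en-2-one

The longest carbon chain that includes the carbonyl and the multiple bond has 11 carbons, so the parent hydride is undecane.
The principal characteristic group is a ketone (C=O on an internal carbon), named with the suffix -one.
The chain contains a C=C double bond, so the unsaturation ending is -ene.
The numbering direction is chosen so that numbering from this end puts the carbonyl group at C-2 rather than C-10.
This places the carbonyl at C-2; the double bond between C-10 and C-11.
The name is undec-10-en-2-one.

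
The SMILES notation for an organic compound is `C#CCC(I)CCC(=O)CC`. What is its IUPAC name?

6-iodonon-8-yn-3-one

Counting along the main chain through the carbonyl and the multiple bond gives 9 carbons: the parent is nonane.
The principal characteristic group is a ketone (C=O on an internal carbon), named with the suffix -one.
The chain contains a C≡C triple bond, so the unsaturation ending is -yne.
Choose the numbering such that numbering from this end puts the carbonyl group at C-3 rather than C-7.
That gives the carbonyl at C-3; the triple bond between C-8 and C-9; an iodo group at C-6.
The name is 6-iodonon-8-yn-3-one.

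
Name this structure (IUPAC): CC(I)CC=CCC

6-iodohept-3-ene

Counting along the main chain through the multiple bond gives 7 carbons: the parent is heptane.
There is one C=C double bond, indicated by the ending -ene.
The numbering direction is chosen so that numbering from this end puts the double bond at C-3 rather than C-4.
That gives the double bond between C-3 and C-4; an iodo group at C-6.
The name is 6-iodohept-3-ene.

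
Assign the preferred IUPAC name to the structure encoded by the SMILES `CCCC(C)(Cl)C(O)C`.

The longest chain bearing the –OH group is 6 carbons long (hexane).
An alcohol (–OH) is the principal characteristic group, giving the suffix -ol.
Choose the numbering such that numbering from this end puts the hydroxyl group at C-2 rather than C-5.
This places the hydroxyl at C-2; a chloro group at C-3; a methyl group at C-3.
The substituents are ordered alphabetically, ignoring any di-/tri- multipliers.
The name is 3-chloro-3-methylhexan-2-ol.

3-chloro-3-methylhexan-2-ol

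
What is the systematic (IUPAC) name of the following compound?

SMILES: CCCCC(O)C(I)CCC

The longest carbon chain that includes the –OH group has 9 carbons, so the parent hydride is nonane.
The principal characteristic group is an alcohol (–OH), named with the suffix -ol.
The numbering direction is chosen so that the substituent locant set {4} is lower than {6} at the first point of difference.
With this numbering: the hydroxyl at C-5; an iodo group at C-4.
Assembling the pieces gives 4-iodononan-5-ol.

4-iodononan-5-ol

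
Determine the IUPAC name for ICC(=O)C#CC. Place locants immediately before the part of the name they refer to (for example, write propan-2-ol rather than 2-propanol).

The longest carbon chain that includes the carbonyl and the multiple bond has 5 carbons, so the parent hydride is pentane.
The highest-priority functional group is a ketone (C=O on an internal carbon), so the name ends in -one.
There is one C≡C triple bond, indicated by the ending -yne.
Choose the numbering such that numbering from this end puts the carbonyl group at C-2 rather than C-4.
With this numbering: the carbonyl at C-2; the triple bond between C-3 and C-4; an iodo group at C-1.
Assembling the pieces gives 1-iodopent-3-yn-2-one.

1-iodopent-3-yn-2-one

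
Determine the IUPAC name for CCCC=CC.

The longest carbon chain that includes the multiple bond has 6 carbons, so the parent hydride is hexane.
The chain contains a C=C double bond, so the unsaturation ending is -ene.
Choose the numbering such that numbering from this end puts the double bond at C-2 rather than C-4.
With this numbering: the double bond between C-2 and C-3.
Putting it together: hex-2-ene.

hex-2-ene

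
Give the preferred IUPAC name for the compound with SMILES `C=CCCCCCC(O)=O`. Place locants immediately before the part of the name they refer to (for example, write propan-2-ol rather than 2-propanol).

oct-7-enoic acid

The longest chain bearing the –COOH group and the multiple bond is 8 carbons long (octane).
A carboxylic acid (terminal –COOH) is the principal characteristic group, giving the suffix -oic acid.
There is one C=C double bond, indicated by the ending -ene.
Number the chain so that the carboxylic acid carbon is C-1 by definition.
This places the double bond between C-7 and C-8.
Putting it together: oct-7-enoic acid.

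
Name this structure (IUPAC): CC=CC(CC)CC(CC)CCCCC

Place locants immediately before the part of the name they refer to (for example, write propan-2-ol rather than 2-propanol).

The longest carbon chain that includes the multiple bond has 11 carbons, so the parent hydride is undecane.
The chain contains a C=C double bond, so the unsaturation ending is -ene.
The numbering direction is chosen so that numbering from this end puts the double bond at C-2 rather than C-9.
With this numbering: the double bond between C-2 and C-3; ethyl groups at C-4 and C-6.
The name is 4,6-diethylundec-2-ene.

4,6-diethylundec-2-ene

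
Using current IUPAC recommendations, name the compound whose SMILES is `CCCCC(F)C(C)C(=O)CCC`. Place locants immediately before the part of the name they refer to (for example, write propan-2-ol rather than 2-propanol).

6-fluoro-5-methyldecan-4-one

Counting along the main chain through the carbonyl gives 10 carbons: the parent is decane.
The principal characteristic group is a ketone (C=O on an internal carbon), named with the suffix -one.
Choose the numbering such that numbering from this end puts the carbonyl group at C-4 rather than C-7.
This places the carbonyl at C-4; a fluoro group at C-6; a methyl group at C-5.
Prefixes are listed alphabetically: fluoro, methyl.
Putting it together: 6-fluoro-5-methyldecan-4-one.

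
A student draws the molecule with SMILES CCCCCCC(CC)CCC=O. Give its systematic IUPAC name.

The longest carbon chain that includes the –CHO group has 10 carbons, so the parent hydride is decane.
The principal characteristic group is an aldehyde (terminal –CHO), named with the suffix -al.
The numbering direction is chosen so that the aldehyde carbon is C-1 by definition.
With this numbering: an ethyl group at C-4.
Putting it together: 4-ethyldecanal.

4-ethyldecanal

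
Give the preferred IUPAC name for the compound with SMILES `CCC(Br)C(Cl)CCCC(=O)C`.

7-bromo-6-chlorononan-2-one

The longest chain bearing the carbonyl is 9 carbons long (nonane).
The highest-priority functional group is a ketone (C=O on an internal carbon), so the name ends in -one.
The numbering direction is chosen so that numbering from this end puts the carbonyl group at C-2 rather than C-8.
That gives the carbonyl at C-2; a bromo group at C-7; a chloro group at C-6.
Substituent prefixes are cited in alphabetical order (multiplying prefixes like di-/tri- are ignored for ordering).
Putting it together: 7-bromo-6-chlorononan-2-one.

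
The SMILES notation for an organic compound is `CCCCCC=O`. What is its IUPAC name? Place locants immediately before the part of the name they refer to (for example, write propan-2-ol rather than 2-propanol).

hexanal

The longest chain bearing the –CHO group is 6 carbons long (hexane).
The highest-priority functional group is an aldehyde (terminal –CHO), so the name ends in -al.
The numbering direction is chosen so that the aldehyde carbon is C-1 by definition.
The name is hexanal.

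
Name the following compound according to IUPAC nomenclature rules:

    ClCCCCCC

The parent chain contains 6 carbons (hexane).
Choose the numbering such that the substituent locant set {1} is lower than {6} at the first point of difference.
That gives a chloro group at C-1.
Assembling the pieces gives 1-chlorohexane.

1-chlorohexane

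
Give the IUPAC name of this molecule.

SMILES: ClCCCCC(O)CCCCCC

1-chloroundecan-5-ol

Counting along the main chain through the –OH group gives 11 carbons: the parent is undecane.
The highest-priority functional group is an alcohol (–OH), so the name ends in -ol.
Choose the numbering such that numbering from this end puts the hydroxyl group at C-5 rather than C-7.
That gives the hydroxyl at C-5; a chloro group at C-1.
Putting it together: 1-chloroundecan-5-ol.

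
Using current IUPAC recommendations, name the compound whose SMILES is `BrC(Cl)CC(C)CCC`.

1-bromo-1-chloro-3-methylhexane

The longest carbon chain is 6 atoms: the parent is hexane.
Choose the numbering such that the substituent locant set {1,1,3} is lower than {4,6,6} at the first point of difference.
This places a bromo group at C-1; a chloro group at C-1; a methyl group at C-3.
Substituent prefixes are cited in alphabetical order (multiplying prefixes like di-/tri- are ignored for ordering).
Putting it together: 1-bromo-1-chloro-3-methylhexane.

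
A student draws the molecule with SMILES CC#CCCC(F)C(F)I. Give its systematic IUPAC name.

The longest carbon chain that includes the multiple bond has 7 carbons, so the parent hydride is heptane.
There is one C≡C triple bond, indicated by the ending -yne.
Choose the numbering such that numbering from this end puts the triple bond at C-2 rather than C-5.
This places the triple bond between C-2 and C-3; fluoro groups at C-6 and C-7; an iodo group at C-7.
Substituent prefixes are cited in alphabetical order (multiplying prefixes like di-/tri- are ignored for ordering).
Assembling the pieces gives 6,7-difluoro-7-iodohept-2-yne.

6,7-difluoro-7-iodohept-2-yne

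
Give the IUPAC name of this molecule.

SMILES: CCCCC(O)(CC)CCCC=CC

The longest chain bearing the –OH group and the multiple bond is 11 carbons long (undecane).
The highest-priority functional group is an alcohol (–OH), so the name ends in -ol.
There is one C=C double bond, indicated by the ending -ene.
Number the chain so that numbering from this end puts the hydroxyl group at C-5 rather than C-7.
With this numbering: the hydroxyl at C-5; the double bond between C-9 and C-10; an ethyl group at C-5.
The name is 5-ethylundec-9-en-5-ol.

5-ethylundec-9-en-5-ol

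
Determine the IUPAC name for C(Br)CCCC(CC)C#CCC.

9-bromo-5-ethylnon-3-yne

The longest chain bearing the multiple bond is 9 carbons long (nonane).
The chain contains a C≡C triple bond, so the unsaturation ending is -yne.
Number the chain so that numbering from this end puts the triple bond at C-3 rather than C-6.
With this numbering: the triple bond between C-3 and C-4; a bromo group at C-9; an ethyl group at C-5.
Substituent prefixes are cited in alphabetical order (multiplying prefixes like di-/tri- are ignored for ordering).
Putting it together: 9-bromo-5-ethylnon-3-yne.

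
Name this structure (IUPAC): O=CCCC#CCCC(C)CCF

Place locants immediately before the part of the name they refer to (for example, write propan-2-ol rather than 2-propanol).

10-fluoro-8-methyldec-4-ynal

Counting along the main chain through the –CHO group and the multiple bond gives 10 carbons: the parent is decane.
The highest-priority functional group is an aldehyde (terminal –CHO), so the name ends in -al.
A C≡C triple bond in the chain gives the infix -yne-.
The numbering direction is chosen so that the aldehyde carbon is C-1 by definition.
With this numbering: the triple bond between C-4 and C-5; a fluoro group at C-10; a methyl group at C-8.
The substituents are ordered alphabetically, ignoring any di-/tri- multipliers.
Assembling the pieces gives 10-fluoro-8-methyldec-4-ynal.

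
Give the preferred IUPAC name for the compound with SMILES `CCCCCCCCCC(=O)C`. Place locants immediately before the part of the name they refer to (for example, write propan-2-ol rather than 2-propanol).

undecan-2-one

The longest chain bearing the carbonyl is 11 carbons long (undecane).
A ketone (C=O on an internal carbon) is the principal characteristic group, giving the suffix -one.
The numbering direction is chosen so that numbering from this end puts the carbonyl group at C-2 rather than C-10.
This places the carbonyl at C-2.
Putting it together: undecan-2-one.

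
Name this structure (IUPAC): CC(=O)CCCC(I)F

6-fluoro-6-iodohexan-2-one

Counting along the main chain through the carbonyl gives 6 carbons: the parent is hexane.
The principal characteristic group is a ketone (C=O on an internal carbon), named with the suffix -one.
Choose the numbering such that numbering from this end puts the carbonyl group at C-2 rather than C-5.
With this numbering: the carbonyl at C-2; a fluoro group at C-6; an iodo group at C-6.
Substituent prefixes are cited in alphabetical order (multiplying prefixes like di-/tri- are ignored for ordering).
Assembling the pieces gives 6-fluoro-6-iodohexan-2-one.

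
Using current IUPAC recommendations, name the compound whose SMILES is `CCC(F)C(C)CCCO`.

Counting along the main chain through the –OH group gives 7 carbons: the parent is heptane.
An alcohol (–OH) is the principal characteristic group, giving the suffix -ol.
The numbering direction is chosen so that numbering from this end puts the hydroxyl group at C-1 rather than C-7.
This places the hydroxyl at C-1; a fluoro group at C-5; a methyl group at C-4.
Prefixes are listed alphabetically: fluoro, methyl.
The name is 5-fluoro-4-methylheptan-1-ol.

5-fluoro-4-methylheptan-1-ol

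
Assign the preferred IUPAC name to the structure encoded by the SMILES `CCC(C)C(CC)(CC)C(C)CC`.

The longest carbon chain is 7 atoms: the parent is heptane.
Numbering from either end gives identical locants here.
This places two ethyl groups at C-4; methyl groups at C-3 and C-5.
Substituent prefixes are cited in alphabetical order (multiplying prefixes like di-/tri- are ignored for ordering).
Putting it together: 4,4-diethyl-3,5-dimethylheptane.

4,4-diethyl-3,5-dimethylheptane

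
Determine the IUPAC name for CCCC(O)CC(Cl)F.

Counting along the main chain through the –OH group gives 6 carbons: the parent is hexane.
The principal characteristic group is an alcohol (–OH), named with the suffix -ol.
The numbering direction is chosen so that numbering from this end puts the hydroxyl group at C-3 rather than C-4.
With this numbering: the hydroxyl at C-3; a chloro group at C-1; a fluoro group at C-1.
Substituent prefixes are cited in alphabetical order (multiplying prefixes like di-/tri- are ignored for ordering).
Putting it together: 1-chloro-1-fluorohexan-3-ol.

1-chloro-1-fluorohexan-3-ol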